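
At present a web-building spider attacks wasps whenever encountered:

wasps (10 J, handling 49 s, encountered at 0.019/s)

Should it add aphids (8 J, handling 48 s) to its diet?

Yes

Current rate: (0.019×10)/(1 + 0.019×49) = 0.09839 J/s.
Profitability of aphids: 8/48 = 0.1667 J/s.
0.1667 > 0.09839, so adding aphids raises the average — include it.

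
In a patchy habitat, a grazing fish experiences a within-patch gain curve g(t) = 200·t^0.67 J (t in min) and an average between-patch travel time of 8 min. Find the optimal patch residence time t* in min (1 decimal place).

16.2 min

Optimal t* satisfies g'(t*) = g(t*)/(T + t*).
g'(t) = 0.67·200·t^-0.33. Setting 0.67·200·t^-0.33 = 200·t^0.67/(8+t) gives 0.67(8+t) = t, so 0.33·t = 0.67×8.
t* = 0.67×8/0.33 = 16.24 min.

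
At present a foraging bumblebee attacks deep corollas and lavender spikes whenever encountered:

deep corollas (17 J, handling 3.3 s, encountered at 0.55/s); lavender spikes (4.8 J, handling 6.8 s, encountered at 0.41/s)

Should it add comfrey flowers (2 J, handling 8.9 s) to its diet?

Current rate: (0.55×17 + 0.41×4.8)/(1 + 0.55×3.3 + 0.41×6.8) = 2.02 J/s.
comfrey flowers: E/h = 2/8.9 = 0.2247 J/s.
0.2247 < 2.02, so adding comfrey flowers would lower the average — exclude it.

No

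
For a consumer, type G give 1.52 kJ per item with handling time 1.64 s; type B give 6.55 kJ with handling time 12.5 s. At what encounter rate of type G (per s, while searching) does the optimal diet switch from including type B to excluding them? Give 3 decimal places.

The zero-one rule: include type B iff E₂/h₂ > λE₁/(1+λh₁). Equality gives the switch point.
λE₁h₂ = E₂ + λE₂h₁ ⇒ λ = E₂/(E₁h₂ − E₂h₁) = 6.55/(19 − 10.74) = 0.7932 per s.

0.793 per s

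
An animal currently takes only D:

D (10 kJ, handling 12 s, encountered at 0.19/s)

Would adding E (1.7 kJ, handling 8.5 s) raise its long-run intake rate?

On D alone, R = ΣλE/(1+Σλh) = 1.9/3.28 = 0.5793 kJ/s.
E: E/h = 1.7/8.5 = 0.2 kJ/s.
0.2 < 0.5793, so adding E would lower the average — exclude it.

No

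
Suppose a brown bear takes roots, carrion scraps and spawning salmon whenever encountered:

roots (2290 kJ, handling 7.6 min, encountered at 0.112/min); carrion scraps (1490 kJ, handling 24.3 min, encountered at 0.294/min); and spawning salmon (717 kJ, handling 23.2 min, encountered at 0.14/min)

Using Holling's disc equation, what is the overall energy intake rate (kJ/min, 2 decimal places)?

R = (0.112×2290 + 0.294×1490 + 0.14×717) / (1 + 0.112×7.6 + 0.294×24.3 + 0.14×23.2) = 794.9/12.24 = 64.93 kJ/min.

64.93 kJ/min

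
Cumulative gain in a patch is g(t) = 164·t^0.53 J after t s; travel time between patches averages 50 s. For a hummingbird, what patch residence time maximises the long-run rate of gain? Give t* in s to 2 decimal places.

56.38 s

By the marginal value theorem, leave when the instantaneous gain rate g'(t) equals the habitat-wide average g(t)/(T + t).
g'(t) = 0.53·164·t^-0.47. Setting 0.53·164·t^-0.47 = 164·t^0.53/(50+t) gives 0.53(50+t) = t, so 0.47·t = 0.53×50.
t* = 0.53×50/0.47 = 56.38 s.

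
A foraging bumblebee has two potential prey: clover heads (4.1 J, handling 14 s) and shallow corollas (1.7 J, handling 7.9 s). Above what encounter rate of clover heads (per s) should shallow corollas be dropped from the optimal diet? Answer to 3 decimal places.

At the threshold, the rate on clover heads alone equals the profitability of shallow corollas: λ·4.1/(1 + λ·14) = 1.7/7.9 = 0.2152.
Rearranging, λ(4.1 − 0.2152×14) = 0.2152, so λ = 0.2152/1.087 = 0.1979 per s.

0.198 per s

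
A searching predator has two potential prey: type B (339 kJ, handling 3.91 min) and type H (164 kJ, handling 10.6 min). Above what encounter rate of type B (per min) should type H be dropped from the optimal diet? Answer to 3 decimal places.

0.056 per min

At the threshold, the rate on type B alone equals the profitability of type H: λ·339/(1 + λ·3.91) = 164/10.6 = 15.47.
Rearranging, λ(339 − 15.47×3.91) = 15.47, so λ = 15.47/278.5 = 0.05555 per min.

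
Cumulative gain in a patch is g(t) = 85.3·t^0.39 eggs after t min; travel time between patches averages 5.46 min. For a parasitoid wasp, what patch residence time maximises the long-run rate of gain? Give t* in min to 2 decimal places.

3.49 min

Maximise g(t)/(T+t): set derivative to zero → g'(t)(T+t) = g(t).
g'(t) = 0.39·85.3·t^-0.61. Setting 0.39·85.3·t^-0.61 = 85.3·t^0.39/(5.46+t) gives 0.39(5.46+t) = t, so 0.61·t = 0.39×5.46.
t* = 0.39×5.46/0.61 = 3.491 min.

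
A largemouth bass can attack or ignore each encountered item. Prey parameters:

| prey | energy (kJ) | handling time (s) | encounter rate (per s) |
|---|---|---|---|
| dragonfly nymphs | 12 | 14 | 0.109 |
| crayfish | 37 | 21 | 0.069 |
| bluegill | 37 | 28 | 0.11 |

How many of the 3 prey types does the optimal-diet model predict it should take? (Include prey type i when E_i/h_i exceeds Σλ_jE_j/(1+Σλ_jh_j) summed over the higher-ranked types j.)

2

E/h in descending order: crayfish 1.76, bluegill 1.32, dragonfly nymphs 0.857 kJ/s. The optimal diet is the largest prefix of this list for which every included type satisfies E_i/h_i > R on the types above it.
Rate on top 1: 1.042. bluegill: 1.32 > 1.042 → include.
Rate on top 2: 1.198. dragonfly nymphs: 0.857 < 1.198 → exclude; stop.
Optimal diet: crayfish, bluegill — 2 of 3 types.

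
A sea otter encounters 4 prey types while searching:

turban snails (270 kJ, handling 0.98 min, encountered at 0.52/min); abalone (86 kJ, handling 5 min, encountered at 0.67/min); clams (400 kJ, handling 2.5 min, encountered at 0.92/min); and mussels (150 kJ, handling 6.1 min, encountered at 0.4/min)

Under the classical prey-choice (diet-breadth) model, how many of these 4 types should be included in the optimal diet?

Profitabilities (E/h, kJ/min): turban snails 276, clams 160, mussels 24.6, abalone 17.2. Add prey in this order while the next type's profitability exceeds the intake rate on those already taken.
Rate on top 1: 93. clams: 160 > 93 → include.
Rate on top 2: 133.5. mussels: 24.6 < 133.5 → exclude; stop.
Optimal diet: turban snails, clams — 2 of 4 types.

2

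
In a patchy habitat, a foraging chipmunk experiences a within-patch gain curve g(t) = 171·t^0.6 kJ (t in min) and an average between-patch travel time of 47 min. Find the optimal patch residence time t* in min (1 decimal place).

By the marginal value theorem, leave when the instantaneous gain rate g'(t) equals the habitat-wide average g(t)/(T + t).
g'(t) = 0.6·171·t^-0.4. Setting 0.6·171·t^-0.4 = 171·t^0.6/(47+t) gives 0.6(47+t) = t, so 0.40·t = 0.6×47.
t* = 0.6×47/0.40 = 70.5 min.

70.5 min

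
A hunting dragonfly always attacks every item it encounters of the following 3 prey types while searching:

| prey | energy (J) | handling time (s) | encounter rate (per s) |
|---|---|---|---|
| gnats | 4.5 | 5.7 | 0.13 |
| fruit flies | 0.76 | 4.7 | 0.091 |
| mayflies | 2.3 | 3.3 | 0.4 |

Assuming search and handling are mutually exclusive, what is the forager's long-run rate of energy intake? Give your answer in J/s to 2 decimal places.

0.45 J/s

R = (0.13×4.5 + 0.091×0.76 + 0.4×2.3) / (1 + 0.13×5.7 + 0.091×4.7 + 0.4×3.3) = 1.574/3.489 = 0.4512 J/s.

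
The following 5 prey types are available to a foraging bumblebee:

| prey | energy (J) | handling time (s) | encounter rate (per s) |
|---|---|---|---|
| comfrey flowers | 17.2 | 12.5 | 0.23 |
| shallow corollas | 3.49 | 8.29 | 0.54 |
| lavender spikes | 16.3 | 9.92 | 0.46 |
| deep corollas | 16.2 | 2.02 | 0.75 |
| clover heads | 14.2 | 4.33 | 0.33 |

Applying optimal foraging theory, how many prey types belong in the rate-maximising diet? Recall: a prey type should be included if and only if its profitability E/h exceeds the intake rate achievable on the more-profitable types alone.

1

Profitabilities (E/h, J/s): deep corollas 8.02, clover heads 3.28, lavender spikes 1.64, comfrey flowers 1.38, shallow corollas 0.421. Add prey in this order while the next type's profitability exceeds the intake rate on those already taken.
Rate on top 1: 4.831. clover heads: 3.28 < 4.831 → exclude; stop.
Optimal diet: deep corollas — 1 of 5 types.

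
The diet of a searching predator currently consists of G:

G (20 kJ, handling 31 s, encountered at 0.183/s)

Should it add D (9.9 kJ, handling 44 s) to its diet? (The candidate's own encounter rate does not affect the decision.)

No

On G alone, R = ΣλE/(1+Σλh) = 3.66/6.673 = 0.5485 kJ/s.
Profitability of D: 9.9/44 = 0.225 kJ/s.
0.225 < 0.5485, so adding D would lower the average — exclude it.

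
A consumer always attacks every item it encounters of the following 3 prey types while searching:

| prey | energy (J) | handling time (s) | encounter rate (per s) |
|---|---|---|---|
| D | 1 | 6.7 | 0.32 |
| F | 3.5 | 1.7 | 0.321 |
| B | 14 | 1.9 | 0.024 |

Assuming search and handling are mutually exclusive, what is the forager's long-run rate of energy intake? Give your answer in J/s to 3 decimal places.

0.476 J/s

R = Σλ_iE_i / (1 + Σλ_ih_i)
Numerator: 0.32×1 + 0.321×3.5 + 0.024×14 = 1.78
Denominator: 1 + 0.32×6.7 + 0.321×1.7 + 0.024×1.9 = 3.735
R = 1.78/3.735 = 0.4764 J/s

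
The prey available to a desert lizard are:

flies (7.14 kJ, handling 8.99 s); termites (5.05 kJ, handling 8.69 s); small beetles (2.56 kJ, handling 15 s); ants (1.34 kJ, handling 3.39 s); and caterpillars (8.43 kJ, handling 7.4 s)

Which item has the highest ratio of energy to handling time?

In descending order of E/h:
caterpillars: 8.43/7.4 = 1.14 kJ/s
flies: 7.14/8.99 = 0.794 kJ/s
termites: 5.05/8.69 = 0.581 kJ/s
ants: 1.34/3.39 = 0.395 kJ/s
small beetles: 2.56/15 = 0.171 kJ/s

caterpillars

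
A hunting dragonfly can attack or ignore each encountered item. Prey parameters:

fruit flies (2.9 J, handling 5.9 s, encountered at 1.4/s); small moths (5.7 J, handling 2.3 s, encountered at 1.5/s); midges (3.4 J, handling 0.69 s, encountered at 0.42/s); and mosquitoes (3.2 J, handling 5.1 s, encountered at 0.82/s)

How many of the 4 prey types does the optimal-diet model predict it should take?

Rank by E/h (J/s): midges 4.93, small moths 2.48, mosquitoes 0.627, fruit flies 0.492. Include each in turn until the next type's E/h falls below the running intake rate.
Rate on top 1: 1.107. small moths: 2.48 > 1.107 → include.
Rate on top 2: 2.105. mosquitoes: 0.627 < 2.105 → exclude; stop.
Optimal diet: midges, small moths — 2 of 4 types.

2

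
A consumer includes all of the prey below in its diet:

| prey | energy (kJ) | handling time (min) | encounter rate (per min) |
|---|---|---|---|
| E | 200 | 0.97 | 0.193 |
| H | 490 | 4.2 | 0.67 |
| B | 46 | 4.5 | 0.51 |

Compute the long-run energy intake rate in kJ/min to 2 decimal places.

62.00 kJ/min

Energy encountered per unit search time: 0.193×200 + 0.67×490 + 0.51×46 = 390.4 kJ/min.
Handling time per unit search time: 0.193×0.97 + 0.67×4.2 + 0.51×4.5 = 5.296.
Rate = 390.4/(1 + 5.296) = 62 kJ/min.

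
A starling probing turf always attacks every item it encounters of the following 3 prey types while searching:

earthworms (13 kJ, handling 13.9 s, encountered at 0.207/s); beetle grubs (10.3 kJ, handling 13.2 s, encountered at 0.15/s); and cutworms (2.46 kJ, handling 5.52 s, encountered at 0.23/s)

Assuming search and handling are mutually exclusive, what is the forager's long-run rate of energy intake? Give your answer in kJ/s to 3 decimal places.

R = (0.207×13 + 0.15×10.3 + 0.23×2.46) / (1 + 0.207×13.9 + 0.15×13.2 + 0.23×5.52) = 4.802/7.127 = 0.6738 kJ/s.

0.674 kJ/s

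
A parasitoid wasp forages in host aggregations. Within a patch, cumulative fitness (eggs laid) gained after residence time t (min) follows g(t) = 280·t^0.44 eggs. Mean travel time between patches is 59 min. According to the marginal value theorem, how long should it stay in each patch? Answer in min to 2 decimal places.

Maximise g(t)/(T+t): set derivative to zero → g'(t)(T+t) = g(t).
g'(t) = 0.44·280·t^-0.56. Setting 0.44·280·t^-0.56 = 280·t^0.44/(59+t) gives 0.44(59+t) = t, so 0.56·t = 0.44×59.
t* = 0.44×59/0.56 = 46.36 min.

46.36 min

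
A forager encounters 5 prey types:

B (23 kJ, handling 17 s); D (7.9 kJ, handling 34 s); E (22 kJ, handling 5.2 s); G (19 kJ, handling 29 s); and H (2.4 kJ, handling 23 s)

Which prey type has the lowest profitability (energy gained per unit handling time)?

Profitability E/h (kJ/s): B = 23/17 = 1.35, D = 7.9/34 = 0.232, E = 22/5.2 = 4.23, G = 19/29 = 0.655, H = 2.4/23 = 0.104.
Ranked: E > B > G > D > H.

H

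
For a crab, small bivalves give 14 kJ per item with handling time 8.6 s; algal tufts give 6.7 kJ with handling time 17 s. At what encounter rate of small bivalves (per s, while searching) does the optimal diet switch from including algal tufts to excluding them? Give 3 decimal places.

0.037 per s

At the threshold, the rate on small bivalves alone equals the profitability of algal tufts: λ·14/(1 + λ·8.6) = 6.7/17 = 0.3941.
Rearranging, λ(14 − 0.3941×8.6) = 0.3941, so λ = 0.3941/10.61 = 0.03714 per s.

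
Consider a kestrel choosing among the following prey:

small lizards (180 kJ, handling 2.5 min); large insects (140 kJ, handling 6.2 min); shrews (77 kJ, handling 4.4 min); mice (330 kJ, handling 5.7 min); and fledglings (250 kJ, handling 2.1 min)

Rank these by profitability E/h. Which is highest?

fledglings

In descending order of E/h:
fledglings: 250/2.1 = 119 kJ/min
small lizards: 180/2.5 = 72 kJ/min
mice: 330/5.7 = 57.9 kJ/min
large insects: 140/6.2 = 22.6 kJ/min
shrews: 77/4.4 = 17.5 kJ/min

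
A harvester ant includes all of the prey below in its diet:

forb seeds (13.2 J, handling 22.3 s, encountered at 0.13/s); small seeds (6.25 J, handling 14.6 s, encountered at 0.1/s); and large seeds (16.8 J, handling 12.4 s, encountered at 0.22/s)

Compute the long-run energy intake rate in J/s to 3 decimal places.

R = (0.13×13.2 + 0.1×6.25 + 0.22×16.8) / (1 + 0.13×22.3 + 0.1×14.6 + 0.22×12.4) = 6.037/8.087 = 0.7465 J/s.

0.747 J/s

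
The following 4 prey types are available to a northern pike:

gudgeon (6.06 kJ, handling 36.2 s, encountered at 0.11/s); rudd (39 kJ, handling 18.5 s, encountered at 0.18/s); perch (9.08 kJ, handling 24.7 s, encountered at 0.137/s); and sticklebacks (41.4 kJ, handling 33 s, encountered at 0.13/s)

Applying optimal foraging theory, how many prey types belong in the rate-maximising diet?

E/h in descending order: rudd 2.11, sticklebacks 1.25, perch 0.368, gudgeon 0.167 kJ/s. The optimal diet is the largest prefix of this list for which every included type satisfies E_i/h_i > R on the types above it.
Rate on top 1: 1.621. sticklebacks: 1.25 < 1.621 → exclude; stop.
Optimal diet: rudd — 1 of 4 types.

1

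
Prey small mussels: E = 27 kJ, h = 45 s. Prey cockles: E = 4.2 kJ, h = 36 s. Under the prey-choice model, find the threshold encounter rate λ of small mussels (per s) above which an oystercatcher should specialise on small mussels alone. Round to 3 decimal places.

0.005 per s

At the threshold, the rate on small mussels alone equals the profitability of cockles: λ·27/(1 + λ·45) = 4.2/36 = 0.1167.
Rearranging, λ(27 − 0.1167×45) = 0.1167, so λ = 0.1167/21.75 = 0.005364 per s.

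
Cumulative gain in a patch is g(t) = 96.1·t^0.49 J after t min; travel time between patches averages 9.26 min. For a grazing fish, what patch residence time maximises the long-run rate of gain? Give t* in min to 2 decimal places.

8.90 min

Maximise g(t)/(T+t): set derivative to zero → g'(t)(T+t) = g(t).
g'(t) = 0.49·96.1·t^-0.51. Setting 0.49·96.1·t^-0.51 = 96.1·t^0.49/(9.26+t) gives 0.49(9.26+t) = t, so 0.51·t = 0.49×9.26.
t* = 0.49×9.26/0.51 = 8.897 min.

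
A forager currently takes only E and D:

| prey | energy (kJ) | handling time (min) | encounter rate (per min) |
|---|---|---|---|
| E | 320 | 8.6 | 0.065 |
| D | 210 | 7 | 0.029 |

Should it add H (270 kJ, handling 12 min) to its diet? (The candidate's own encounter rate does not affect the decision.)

Yes

Current rate: (0.065×320 + 0.029×210)/(1 + 0.065×8.6 + 0.029×7) = 15.26 kJ/min.
Profitability of H: 270/12 = 22.5 kJ/min.
Since 22.5 > R, including H increases the long-run rate.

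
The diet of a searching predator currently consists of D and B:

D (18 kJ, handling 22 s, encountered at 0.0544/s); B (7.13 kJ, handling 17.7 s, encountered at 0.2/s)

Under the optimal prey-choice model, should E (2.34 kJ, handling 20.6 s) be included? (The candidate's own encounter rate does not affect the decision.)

No

Intake rate on the current diet: R = (0.0544×18 + 0.2×7.13) / (1 + 0.0544×22 + 0.2×17.7) = 2.405/5.737 = 0.4193 kJ/s.
Profitability of E: 2.34/20.6 = 0.1136 kJ/s.
0.1136 < 0.4193, so adding E would lower the average — exclude it.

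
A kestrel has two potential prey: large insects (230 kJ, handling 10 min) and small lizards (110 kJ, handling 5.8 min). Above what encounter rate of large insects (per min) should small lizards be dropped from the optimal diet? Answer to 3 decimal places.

0.470 per min

Drop small lizards once their profitability E₂/h₂ falls below the rate achievable on large insects alone: E₂/h₂ = λE₁/(1 + λh₁).
Solve for λ: λE₁h₂ = E₂(1 + λh₁) → λ(E₁h₂ − E₂h₁) = E₂ → λ = E₂/(E₁h₂ − E₂h₁).
λ = 110/(230×5.8 − 110×10) = 110/234 = 0.4701 per min.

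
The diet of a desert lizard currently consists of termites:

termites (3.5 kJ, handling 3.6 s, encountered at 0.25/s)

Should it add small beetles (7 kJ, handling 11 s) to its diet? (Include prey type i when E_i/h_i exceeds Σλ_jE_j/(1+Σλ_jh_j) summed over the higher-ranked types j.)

Yes

Current rate: (0.25×3.5)/(1 + 0.25×3.6) = 0.4605 kJ/s.
small beetles: E/h = 7/11 = 0.6364 kJ/s.
0.6364 > 0.4605, so adding small beetles raises the average — include it.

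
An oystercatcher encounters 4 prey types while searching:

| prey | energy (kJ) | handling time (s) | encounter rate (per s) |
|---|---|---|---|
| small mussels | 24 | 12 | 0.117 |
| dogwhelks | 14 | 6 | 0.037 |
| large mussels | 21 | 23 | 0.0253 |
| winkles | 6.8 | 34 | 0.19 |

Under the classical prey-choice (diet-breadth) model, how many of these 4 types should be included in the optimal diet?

2

E/h in descending order: dogwhelks 2.33, small mussels 2, large mussels 0.913, winkles 0.2 kJ/s. The optimal diet is the largest prefix of this list for which every included type satisfies E_i/h_i > R on the types above it.
Rate on top 1: 0.4239. small mussels: 2 > 0.4239 → include.
Rate on top 2: 1.267. large mussels: 0.913 < 1.267 → exclude; stop.
Optimal diet: dogwhelks, small mussels — 2 of 4 types.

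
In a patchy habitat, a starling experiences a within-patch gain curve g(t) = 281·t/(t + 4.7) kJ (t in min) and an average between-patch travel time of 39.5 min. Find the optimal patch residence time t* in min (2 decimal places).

13.63 min

Maximise g(t)/(T+t): set derivative to zero → g'(t)(T+t) = g(t).
g'(t) = 281·4.7/(t + 4.7)². Setting 281·4.7/(t+4.7)² = 281t/[(t+4.7)(39.5+t)] gives 4.7(39.5+t) = t(t+4.7), so t² = 4.7×39.5 = 185.7.
t* = √185.7 = 13.63 min.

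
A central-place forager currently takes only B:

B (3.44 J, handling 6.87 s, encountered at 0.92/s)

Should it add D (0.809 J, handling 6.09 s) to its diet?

No

On B alone, R = ΣλE/(1+Σλh) = 3.165/7.32 = 0.4323 J/s.
D: E/h = 0.809/6.09 = 0.1328 J/s.
0.1328 < 0.4323, so adding D would lower the average — exclude it.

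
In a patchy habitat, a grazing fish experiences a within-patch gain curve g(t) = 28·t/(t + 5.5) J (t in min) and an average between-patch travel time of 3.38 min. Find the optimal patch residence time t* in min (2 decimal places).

Optimal t* satisfies g'(t*) = g(t*)/(T + t*).
g'(t) = 28·5.5/(t + 5.5)². Setting 28·5.5/(t+5.5)² = 28t/[(t+5.5)(3.38+t)] gives 5.5(3.38+t) = t(t+5.5), so t² = 5.5×3.38 = 18.59.
t* = √18.59 = 4.312 min.

4.31 min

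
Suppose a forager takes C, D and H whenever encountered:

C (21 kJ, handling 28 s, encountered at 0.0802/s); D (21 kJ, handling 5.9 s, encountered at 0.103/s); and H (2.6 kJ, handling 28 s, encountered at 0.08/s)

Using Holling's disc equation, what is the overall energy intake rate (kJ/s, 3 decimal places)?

R = (0.0802×21 + 0.103×21 + 0.08×2.6) / (1 + 0.0802×28 + 0.103×5.9 + 0.08×28) = 4.055/6.093 = 0.6655 kJ/s.

0.666 kJ/s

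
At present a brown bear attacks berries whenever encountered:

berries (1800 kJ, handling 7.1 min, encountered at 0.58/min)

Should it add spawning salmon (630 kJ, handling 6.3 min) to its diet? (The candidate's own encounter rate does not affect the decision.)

No

On berries alone, R = ΣλE/(1+Σλh) = 1044/5.118 = 204 kJ/min.
Profitability of spawning salmon: 630/6.3 = 100 kJ/min.
100 < 204, so adding spawning salmon would lower the average — exclude it.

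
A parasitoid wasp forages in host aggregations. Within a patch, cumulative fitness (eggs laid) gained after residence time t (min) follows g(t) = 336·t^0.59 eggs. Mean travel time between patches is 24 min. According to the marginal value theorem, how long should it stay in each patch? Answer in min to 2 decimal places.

34.54 min

By the marginal value theorem, leave when the instantaneous gain rate g'(t) equals the habitat-wide average g(t)/(T + t).
g'(t) = 0.59·336·t^-0.41. Setting 0.59·336·t^-0.41 = 336·t^0.59/(24+t) gives 0.59(24+t) = t, so 0.41·t = 0.59×24.
t* = 0.59×24/0.41 = 34.54 min.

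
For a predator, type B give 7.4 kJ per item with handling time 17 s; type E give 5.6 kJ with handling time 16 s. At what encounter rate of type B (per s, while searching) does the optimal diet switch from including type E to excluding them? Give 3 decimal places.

The zero-one rule: include type E iff E₂/h₂ > λE₁/(1+λh₁). Equality gives the switch point.
λE₁h₂ = E₂ + λE₂h₁ ⇒ λ = E₂/(E₁h₂ − E₂h₁) = 5.6/(118.4 − 95.2) = 0.2414 per s.

0.241 per s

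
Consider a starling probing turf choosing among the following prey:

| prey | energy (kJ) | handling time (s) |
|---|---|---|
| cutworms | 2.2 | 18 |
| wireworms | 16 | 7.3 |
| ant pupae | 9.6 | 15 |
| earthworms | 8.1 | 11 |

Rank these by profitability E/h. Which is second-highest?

earthworms

In descending order of E/h:
wireworms: 16/7.3 = 2.19 kJ/s
earthworms: 8.1/11 = 0.736 kJ/s
ant pupae: 9.6/15 = 0.64 kJ/s
cutworms: 2.2/18 = 0.122 kJ/s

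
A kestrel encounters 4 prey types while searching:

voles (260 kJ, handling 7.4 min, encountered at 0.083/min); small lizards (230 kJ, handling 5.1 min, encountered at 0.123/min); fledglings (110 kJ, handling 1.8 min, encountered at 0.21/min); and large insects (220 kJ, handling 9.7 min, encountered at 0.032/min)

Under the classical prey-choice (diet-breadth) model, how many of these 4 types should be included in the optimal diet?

Rank by E/h (kJ/min): fledglings 61.1, small lizards 45.1, voles 35.1, large insects 22.7. Include each in turn until the next type's E/h falls below the running intake rate.
Rate on top 1: 16.76. small lizards: 45.1 > 16.76 → include.
Rate on top 2: 25.63. voles: 35.1 > 25.63 → include.
Rate on top 3: 27.86. large insects: 22.7 < 27.86 → exclude; stop.
Optimal diet: fledglings, small lizards, voles — 3 of 4 types.

3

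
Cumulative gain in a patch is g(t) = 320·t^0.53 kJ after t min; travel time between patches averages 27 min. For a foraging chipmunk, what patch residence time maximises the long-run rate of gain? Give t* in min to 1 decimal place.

By the marginal value theorem, leave when the instantaneous gain rate g'(t) equals the habitat-wide average g(t)/(T + t).
g'(t) = 0.53·320·t^-0.47. Setting 0.53·320·t^-0.47 = 320·t^0.53/(27+t) gives 0.53(27+t) = t, so 0.47·t = 0.53×27.
t* = 0.53×27/0.47 = 30.45 min.

30.4 min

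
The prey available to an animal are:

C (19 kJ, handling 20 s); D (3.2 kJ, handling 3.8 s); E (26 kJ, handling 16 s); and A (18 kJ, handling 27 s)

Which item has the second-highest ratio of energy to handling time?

C

Profitability E/h (kJ/s): C = 19/20 = 0.95, D = 3.2/3.8 = 0.842, E = 26/16 = 1.62, A = 18/27 = 0.667.
Ranked: E > C > D > A.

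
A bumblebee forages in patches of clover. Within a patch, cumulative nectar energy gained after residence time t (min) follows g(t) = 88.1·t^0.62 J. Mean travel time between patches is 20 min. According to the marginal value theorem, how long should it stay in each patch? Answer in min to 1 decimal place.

32.6 min

Maximise g(t)/(T+t): set derivative to zero → g'(t)(T+t) = g(t).
g'(t) = 0.62·88.1·t^-0.38. Setting 0.62·88.1·t^-0.38 = 88.1·t^0.62/(20+t) gives 0.62(20+t) = t, so 0.38·t = 0.62×20.
t* = 0.62×20/0.38 = 32.63 min.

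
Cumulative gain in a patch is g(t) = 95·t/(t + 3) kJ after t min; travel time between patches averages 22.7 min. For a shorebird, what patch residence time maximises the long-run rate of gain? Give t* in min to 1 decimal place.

By the marginal value theorem, leave when the instantaneous gain rate g'(t) equals the habitat-wide average g(t)/(T + t).
g'(t) = 95·3/(t + 3)². Setting 95·3/(t+3)² = 95t/[(t+3)(22.7+t)] gives 3(22.7+t) = t(t+3), so t² = 3×22.7 = 68.1.
t* = √68.1 = 8.252 min.

8.3 min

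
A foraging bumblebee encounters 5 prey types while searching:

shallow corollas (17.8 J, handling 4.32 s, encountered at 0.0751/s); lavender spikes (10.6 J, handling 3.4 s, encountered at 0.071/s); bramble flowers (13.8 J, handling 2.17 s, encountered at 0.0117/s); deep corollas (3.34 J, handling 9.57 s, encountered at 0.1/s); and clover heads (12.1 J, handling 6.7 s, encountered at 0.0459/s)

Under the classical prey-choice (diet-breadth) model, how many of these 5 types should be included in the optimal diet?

E/h in descending order: bramble flowers 6.36, shallow corollas 4.12, lavender spikes 3.12, clover heads 1.81, deep corollas 0.349 J/s. The optimal diet is the largest prefix of this list for which every included type satisfies E_i/h_i > R on the types above it.
Rate on top 1: 0.1575. shallow corollas: 4.12 > 0.1575 → include.
Rate on top 2: 1.11. lavender spikes: 3.12 > 1.11 → include.
Rate on top 3: 1.415. clover heads: 1.81 > 1.415 → include.
Rate on top 4: 1.478. deep corollas: 0.349 < 1.478 → exclude; stop.
Optimal diet: bramble flowers, shallow corollas, lavender spikes, clover heads — 4 of 5 types.

4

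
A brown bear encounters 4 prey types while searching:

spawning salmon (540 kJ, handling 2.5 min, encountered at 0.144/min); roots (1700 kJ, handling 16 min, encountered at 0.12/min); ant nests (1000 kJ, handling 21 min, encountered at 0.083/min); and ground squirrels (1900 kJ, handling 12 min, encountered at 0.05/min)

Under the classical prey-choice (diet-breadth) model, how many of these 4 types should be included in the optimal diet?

3

Rank by E/h (kJ/min): spawning salmon 216, ground squirrels 158, roots 106, ant nests 47.6. Include each in turn until the next type's E/h falls below the running intake rate.
Rate on top 1: 57.18. ground squirrels: 158 > 57.18 → include.
Rate on top 2: 88.14. roots: 106 > 88.14 → include.
Rate on top 3: 97.1. ant nests: 47.6 < 97.1 → exclude; stop.
Optimal diet: spawning salmon, ground squirrels, roots — 3 of 4 types.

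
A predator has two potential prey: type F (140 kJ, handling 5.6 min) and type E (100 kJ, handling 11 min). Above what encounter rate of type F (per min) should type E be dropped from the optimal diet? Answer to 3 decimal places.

At the threshold, the rate on type F alone equals the profitability of type E: λ·140/(1 + λ·5.6) = 100/11 = 9.091.
Rearranging, λ(140 − 9.091×5.6) = 9.091, so λ = 9.091/89.09 = 0.102 per min.

0.102 per min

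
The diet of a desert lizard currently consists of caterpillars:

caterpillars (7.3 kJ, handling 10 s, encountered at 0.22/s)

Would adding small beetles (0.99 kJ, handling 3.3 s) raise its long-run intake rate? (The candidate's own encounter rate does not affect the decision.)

No

On caterpillars alone, R = ΣλE/(1+Σλh) = 1.606/3.2 = 0.5019 kJ/s.
small beetles: E/h = 0.99/3.3 = 0.3 kJ/s.
Since 0.3 < R, time spent handling small beetles is better spent searching.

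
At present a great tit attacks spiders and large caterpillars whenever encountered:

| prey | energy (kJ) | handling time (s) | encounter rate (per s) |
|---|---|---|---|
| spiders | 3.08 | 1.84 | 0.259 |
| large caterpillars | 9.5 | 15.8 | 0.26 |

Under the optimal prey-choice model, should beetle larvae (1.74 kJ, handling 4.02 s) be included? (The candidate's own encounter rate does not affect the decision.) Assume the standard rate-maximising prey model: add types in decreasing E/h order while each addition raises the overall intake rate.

No

On spiders and large caterpillars alone, R = ΣλE/(1+Σλh) = 3.268/5.585 = 0.5851 kJ/s.
beetle larvae: E/h = 1.74/4.02 = 0.4328 kJ/s.
0.4328 < 0.5851, so adding beetle larvae would lower the average — exclude it.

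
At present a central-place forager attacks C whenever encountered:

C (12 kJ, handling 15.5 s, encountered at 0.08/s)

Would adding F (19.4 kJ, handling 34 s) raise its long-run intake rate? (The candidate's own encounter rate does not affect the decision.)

Yes

Current rate: (0.08×12)/(1 + 0.08×15.5) = 0.4286 kJ/s.
F: E/h = 19.4/34 = 0.5706 kJ/s.
0.5706 > 0.4286, so adding F raises the average — include it.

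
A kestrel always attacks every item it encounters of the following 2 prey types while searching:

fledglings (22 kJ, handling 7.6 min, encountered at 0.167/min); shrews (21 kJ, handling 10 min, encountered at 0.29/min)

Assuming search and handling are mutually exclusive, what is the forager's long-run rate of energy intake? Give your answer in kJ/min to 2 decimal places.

1.89 kJ/min

Energy encountered per unit search time: 0.167×22 + 0.29×21 = 9.764 kJ/min.
Handling time per unit search time: 0.167×7.6 + 0.29×10 = 4.169.
Rate = 9.764/(1 + 4.169) = 1.889 kJ/min.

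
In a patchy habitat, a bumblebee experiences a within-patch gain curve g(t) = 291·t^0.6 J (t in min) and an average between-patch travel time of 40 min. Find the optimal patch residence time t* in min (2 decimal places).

Maximise g(t)/(T+t): set derivative to zero → g'(t)(T+t) = g(t).
g'(t) = 0.6·291·t^-0.4. Setting 0.6·291·t^-0.4 = 291·t^0.6/(40+t) gives 0.6(40+t) = t, so 0.40·t = 0.6×40.
t* = 0.6×40/0.40 = 60 min.

60.00 min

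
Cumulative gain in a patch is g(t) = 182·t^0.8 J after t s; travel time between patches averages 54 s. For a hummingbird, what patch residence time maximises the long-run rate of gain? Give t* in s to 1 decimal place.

216.0 s

Optimal t* satisfies g'(t*) = g(t*)/(T + t*).
g'(t) = 0.8·182·t^-0.2. Setting 0.8·182·t^-0.2 = 182·t^0.8/(54+t) gives 0.8(54+t) = t, so 0.20·t = 0.8×54.
t* = 0.8×54/0.20 = 216 s.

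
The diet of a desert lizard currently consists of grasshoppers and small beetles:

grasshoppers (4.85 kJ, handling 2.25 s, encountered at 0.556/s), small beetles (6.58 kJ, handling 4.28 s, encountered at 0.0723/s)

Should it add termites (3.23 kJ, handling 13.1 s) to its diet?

Current rate: (0.556×4.85 + 0.0723×6.58)/(1 + 0.556×2.25 + 0.0723×4.28) = 1.239 kJ/s.
termites: E/h = 3.23/13.1 = 0.2466 kJ/s.
0.2466 < 1.239, so adding termites would lower the average — exclude it.

No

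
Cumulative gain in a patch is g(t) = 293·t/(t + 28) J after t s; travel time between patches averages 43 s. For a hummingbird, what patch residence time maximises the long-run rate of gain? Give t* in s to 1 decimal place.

By the marginal value theorem, leave when the instantaneous gain rate g'(t) equals the habitat-wide average g(t)/(T + t).
g'(t) = 293·28/(t + 28)². Setting 293·28/(t+28)² = 293t/[(t+28)(43+t)] gives 28(43+t) = t(t+28), so t² = 28×43 = 1204.
t* = √1204 = 34.7 s.

34.7 s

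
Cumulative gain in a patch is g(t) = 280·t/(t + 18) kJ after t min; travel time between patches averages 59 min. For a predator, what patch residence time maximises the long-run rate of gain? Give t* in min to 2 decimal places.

32.59 min

By the marginal value theorem, leave when the instantaneous gain rate g'(t) equals the habitat-wide average g(t)/(T + t).
g'(t) = 280·18/(t + 18)². Setting 280·18/(t+18)² = 280t/[(t+18)(59+t)] gives 18(59+t) = t(t+18), so t² = 18×59 = 1062.
t* = √1062 = 32.59 min.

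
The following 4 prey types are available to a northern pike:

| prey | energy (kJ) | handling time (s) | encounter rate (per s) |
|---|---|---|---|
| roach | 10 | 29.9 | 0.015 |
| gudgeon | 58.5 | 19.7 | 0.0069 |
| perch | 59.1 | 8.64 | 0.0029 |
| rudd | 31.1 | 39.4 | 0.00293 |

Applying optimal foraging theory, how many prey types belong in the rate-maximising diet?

3

E/h in descending order: perch 6.84, gudgeon 2.97, rudd 0.789, roach 0.334 kJ/s. The optimal diet is the largest prefix of this list for which every included type satisfies E_i/h_i > R on the types above it.
Rate on top 1: 0.1672. gudgeon: 2.97 > 0.1672 → include.
Rate on top 2: 0.4953. rudd: 0.789 > 0.4953 → include.
Rate on top 3: 0.5219. roach: 0.334 < 0.5219 → exclude; stop.
Optimal diet: perch, gudgeon, rudd — 3 of 4 types.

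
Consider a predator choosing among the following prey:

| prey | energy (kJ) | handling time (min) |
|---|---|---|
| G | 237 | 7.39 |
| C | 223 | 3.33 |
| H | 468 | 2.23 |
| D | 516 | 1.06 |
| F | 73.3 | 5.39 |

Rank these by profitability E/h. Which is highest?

Profitability E/h (kJ/min): G = 237/7.39 = 32.1, C = 223/3.33 = 67, H = 468/2.23 = 210, D = 516/1.06 = 487, F = 73.3/5.39 = 13.6.
Ranked: D > H > C > G > F.

D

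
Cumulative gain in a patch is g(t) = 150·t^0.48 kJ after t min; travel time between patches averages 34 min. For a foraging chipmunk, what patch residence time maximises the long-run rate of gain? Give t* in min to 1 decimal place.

Maximise g(t)/(T+t): set derivative to zero → g'(t)(T+t) = g(t).
g'(t) = 0.48·150·t^-0.52. Setting 0.48·150·t^-0.52 = 150·t^0.48/(34+t) gives 0.48(34+t) = t, so 0.52·t = 0.48×34.
t* = 0.48×34/0.52 = 31.38 min.

31.4 min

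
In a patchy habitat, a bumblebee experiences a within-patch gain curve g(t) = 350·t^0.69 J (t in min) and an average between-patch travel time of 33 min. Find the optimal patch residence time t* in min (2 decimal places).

Maximise g(t)/(T+t): set derivative to zero → g'(t)(T+t) = g(t).
g'(t) = 0.69·350·t^-0.31. Setting 0.69·350·t^-0.31 = 350·t^0.69/(33+t) gives 0.69(33+t) = t, so 0.31·t = 0.69×33.
t* = 0.69×33/0.31 = 73.45 min.

73.45 min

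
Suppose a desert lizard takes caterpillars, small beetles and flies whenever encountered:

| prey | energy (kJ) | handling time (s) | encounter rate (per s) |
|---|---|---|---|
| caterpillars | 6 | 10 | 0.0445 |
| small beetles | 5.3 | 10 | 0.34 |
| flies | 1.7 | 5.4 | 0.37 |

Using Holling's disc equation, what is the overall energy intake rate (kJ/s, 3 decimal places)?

0.394 kJ/s

R = (0.0445×6 + 0.34×5.3 + 0.37×1.7) / (1 + 0.0445×10 + 0.34×10 + 0.37×5.4) = 2.698/6.843 = 0.3943 kJ/s.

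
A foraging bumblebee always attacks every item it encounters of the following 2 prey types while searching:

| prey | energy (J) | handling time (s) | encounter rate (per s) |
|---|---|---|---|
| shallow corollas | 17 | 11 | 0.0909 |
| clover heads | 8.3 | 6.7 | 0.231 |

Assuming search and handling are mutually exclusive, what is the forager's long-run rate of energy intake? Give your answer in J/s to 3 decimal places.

Energy encountered per unit search time: 0.0909×17 + 0.231×8.3 = 3.463 J/s.
Handling time per unit search time: 0.0909×11 + 0.231×6.7 = 2.548.
Rate = 3.463/(1 + 2.548) = 0.976 J/s.

0.976 J/s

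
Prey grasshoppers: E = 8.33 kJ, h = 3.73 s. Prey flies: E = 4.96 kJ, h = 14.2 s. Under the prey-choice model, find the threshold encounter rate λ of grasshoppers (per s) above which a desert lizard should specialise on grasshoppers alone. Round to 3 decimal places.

Drop flies once their profitability E₂/h₂ falls below the rate achievable on grasshoppers alone: E₂/h₂ = λE₁/(1 + λh₁).
Solve for λ: λE₁h₂ = E₂(1 + λh₁) → λ(E₁h₂ − E₂h₁) = E₂ → λ = E₂/(E₁h₂ − E₂h₁).
λ = 4.96/(8.33×14.2 − 4.96×3.73) = 4.96/99.79 = 0.04971 per s.

0.050 per s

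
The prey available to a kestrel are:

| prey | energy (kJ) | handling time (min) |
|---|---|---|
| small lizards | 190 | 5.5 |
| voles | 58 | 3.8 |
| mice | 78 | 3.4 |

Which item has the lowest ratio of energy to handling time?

voles

In descending order of E/h:
small lizards: 190/5.5 = 34.5 kJ/min
mice: 78/3.4 = 22.9 kJ/min
voles: 58/3.8 = 15.3 kJ/min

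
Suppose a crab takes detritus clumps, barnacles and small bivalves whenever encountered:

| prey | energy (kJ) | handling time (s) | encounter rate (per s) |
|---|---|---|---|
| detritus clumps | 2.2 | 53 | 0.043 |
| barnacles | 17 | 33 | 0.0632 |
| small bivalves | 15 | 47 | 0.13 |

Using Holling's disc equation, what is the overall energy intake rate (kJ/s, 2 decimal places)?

0.27 kJ/s

R = Σλ_iE_i / (1 + Σλ_ih_i)
Numerator: 0.043×2.2 + 0.0632×17 + 0.13×15 = 3.119
Denominator: 1 + 0.043×53 + 0.0632×33 + 0.13×47 = 11.47
R = 3.119/11.47 = 0.2718 kJ/s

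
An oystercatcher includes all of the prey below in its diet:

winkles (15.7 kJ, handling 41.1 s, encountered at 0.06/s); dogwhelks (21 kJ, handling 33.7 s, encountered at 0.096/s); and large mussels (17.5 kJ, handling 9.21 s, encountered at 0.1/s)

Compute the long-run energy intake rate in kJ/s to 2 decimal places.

Energy encountered per unit search time: 0.06×15.7 + 0.096×21 + 0.1×17.5 = 4.708 kJ/s.
Handling time per unit search time: 0.06×41.1 + 0.096×33.7 + 0.1×9.21 = 6.622.
Rate = 4.708/(1 + 6.622) = 0.6177 kJ/s.

0.62 kJ/s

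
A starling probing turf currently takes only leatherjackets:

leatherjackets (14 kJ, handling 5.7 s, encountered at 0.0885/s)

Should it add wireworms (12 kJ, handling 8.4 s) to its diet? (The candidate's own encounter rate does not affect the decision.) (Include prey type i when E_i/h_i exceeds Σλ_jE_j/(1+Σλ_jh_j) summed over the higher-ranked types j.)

Yes

On leatherjackets alone, R = ΣλE/(1+Σλh) = 1.239/1.504 = 0.8236 kJ/s.
Profitability of wireworms: 12/8.4 = 1.429 kJ/s.
Since 1.429 > R, including wireworms increases the long-run rate.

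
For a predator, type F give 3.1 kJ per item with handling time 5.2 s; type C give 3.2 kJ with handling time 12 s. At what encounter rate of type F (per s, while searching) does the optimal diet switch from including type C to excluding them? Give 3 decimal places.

0.156 per s

The zero-one rule: include type C iff E₂/h₂ > λE₁/(1+λh₁). Equality gives the switch point.
λE₁h₂ = E₂ + λE₂h₁ ⇒ λ = E₂/(E₁h₂ − E₂h₁) = 3.2/(37.2 − 16.64) = 0.1556 per s.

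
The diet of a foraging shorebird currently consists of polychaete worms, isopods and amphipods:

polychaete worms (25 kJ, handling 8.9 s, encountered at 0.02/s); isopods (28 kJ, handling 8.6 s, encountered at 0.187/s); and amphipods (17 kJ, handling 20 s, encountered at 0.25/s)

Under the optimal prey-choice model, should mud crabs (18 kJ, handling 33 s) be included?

No

Current rate: (0.02×25 + 0.187×28 + 0.25×17)/(1 + 0.02×8.9 + 0.187×8.6 + 0.25×20) = 1.283 kJ/s.
mud crabs: E/h = 18/33 = 0.5455 kJ/s.
0.5455 < 1.283, so adding mud crabs would lower the average — exclude it.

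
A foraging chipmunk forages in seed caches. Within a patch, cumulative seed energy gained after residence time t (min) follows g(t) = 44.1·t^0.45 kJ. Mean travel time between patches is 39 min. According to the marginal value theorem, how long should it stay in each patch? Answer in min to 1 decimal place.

31.9 min

By the marginal value theorem, leave when the instantaneous gain rate g'(t) equals the habitat-wide average g(t)/(T + t).
g'(t) = 0.45·44.1·t^-0.55. Setting 0.45·44.1·t^-0.55 = 44.1·t^0.45/(39+t) gives 0.45(39+t) = t, so 0.55·t = 0.45×39.
t* = 0.45×39/0.55 = 31.91 min.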